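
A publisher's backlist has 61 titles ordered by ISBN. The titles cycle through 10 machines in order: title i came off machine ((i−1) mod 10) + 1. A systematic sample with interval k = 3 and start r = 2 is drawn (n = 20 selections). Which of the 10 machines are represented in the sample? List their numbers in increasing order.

1, 2, 3, 4, 5, 6, 7, 8, 9, 10

Consecutive selections differ by k = 3, so their machine numbers differ by 3 mod 10 = 3.
gcd(3, 10) = 1, so the sample visits 10/1 = 10 distinct residues mod 10.
Start 2 is machine 2; the machines hit are 1, 2, 3, 4, 5, 6, 7, 8, 9, 10.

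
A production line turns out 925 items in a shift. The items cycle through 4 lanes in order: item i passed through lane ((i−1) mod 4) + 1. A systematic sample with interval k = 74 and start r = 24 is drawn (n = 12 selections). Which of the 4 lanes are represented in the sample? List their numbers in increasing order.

2, 4

Consecutive selections differ by k = 74, so their lane numbers differ by 74 mod 4 = 2.
gcd(74, 4) = 2, so the sample visits 4/2 = 2 distinct residues mod 4.
Start 24 is lane 4; the lanes hit are 2, 4.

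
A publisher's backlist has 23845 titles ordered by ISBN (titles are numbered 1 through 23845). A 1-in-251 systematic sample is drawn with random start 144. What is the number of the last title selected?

23738

k = 251
95th selection = r + (95−1)·k = 144 + 94×251 = 144 + 23594 = 23738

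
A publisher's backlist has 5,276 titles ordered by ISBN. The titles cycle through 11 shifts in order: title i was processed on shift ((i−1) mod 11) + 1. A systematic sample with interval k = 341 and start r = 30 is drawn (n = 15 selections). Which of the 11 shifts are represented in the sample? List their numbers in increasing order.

Consecutive selections differ by k = 341, so their shift numbers differ by 341 mod 11 = 0.
gcd(341, 11) = 11, so the sample visits 11/11 = 1 distinct residues mod 11.
Start 30 is shift 8; the shifts hit are 8.

8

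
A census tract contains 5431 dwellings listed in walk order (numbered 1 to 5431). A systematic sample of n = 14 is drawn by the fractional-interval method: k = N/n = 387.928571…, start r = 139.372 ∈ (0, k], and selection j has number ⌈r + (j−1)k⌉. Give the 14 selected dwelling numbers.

140, 528, 916, 1304, 1692, 2080, 2467, 2855, 3243, 3631, 4019, 4407, 4795, 5183

j=1: r + 0k = 139.372 → ⌈·⌉ = 140
j=2: r + 1k = 527.300571… → ⌈·⌉ = 528
j=3: r + 2k = 915.229142… → ⌈·⌉ = 916
j=4: r + 3k = 1303.157714… → ⌈·⌉ = 1304
j=5: r + 4k = 1691.086285… → ⌈·⌉ = 1692
j=6: r + 5k = 2079.014857… → ⌈·⌉ = 2080
j=7: r + 6k = 2466.943428… → ⌈·⌉ = 2467
j=8: r + 7k = 2854.872 → ⌈·⌉ = 2855
j=9: r + 8k = 3242.800571… → ⌈·⌉ = 3243
j=10: r + 9k = 3630.729142… → ⌈·⌉ = 3631
j=11: r + 10k = 4018.657714… → ⌈·⌉ = 4019
j=12: r + 11k = 4406.586285… → ⌈·⌉ = 4407
j=13: r + 12k = 4794.514857… → ⌈·⌉ = 4795
j=14: r + 13k = 5182.443428… → ⌈·⌉ = 5183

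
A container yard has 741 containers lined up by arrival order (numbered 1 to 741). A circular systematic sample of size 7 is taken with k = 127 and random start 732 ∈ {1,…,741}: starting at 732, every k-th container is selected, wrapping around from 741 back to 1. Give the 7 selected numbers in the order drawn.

Selection 1: 732
Selection 2: 732 + 127 = 859 → 859 − 741 = 118
Selection 3: 118 + 127 = 245
Selection 4: 245 + 127 = 372
Selection 5: 372 + 127 = 499
Selection 6: 499 + 127 = 626
Selection 7: 626 + 127 = 753 → 753 − 741 = 12

732, 118, 245, 372, 499, 626, 12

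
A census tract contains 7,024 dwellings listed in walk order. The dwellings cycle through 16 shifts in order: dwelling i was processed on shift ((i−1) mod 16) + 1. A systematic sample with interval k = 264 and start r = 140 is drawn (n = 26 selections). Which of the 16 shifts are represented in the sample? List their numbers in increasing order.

4, 12

Consecutive selections differ by k = 264, so their shift numbers differ by 264 mod 16 = 8.
gcd(264, 16) = 8, so the sample visits 16/8 = 2 distinct residues mod 16.
Start 140 is shift 12; the shifts hit are 4, 12.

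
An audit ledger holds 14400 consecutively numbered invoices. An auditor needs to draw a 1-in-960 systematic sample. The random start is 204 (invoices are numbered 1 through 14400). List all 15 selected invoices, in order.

204, 1164, 2124, 3084, 4044, 5004, 5964, 6924, 7884, 8844, 9804, 10764, 11724, 12684, 13644

invoice 1: 204
invoice 2: 204 + 960 = 1164
invoice 3: 1164 + 960 = 2124
invoice 4: 2124 + 960 = 3084
invoice 5: 3084 + 960 = 4044
invoice 6: 4044 + 960 = 5004
invoice 7: 5004 + 960 = 5964
invoice 8: 5964 + 960 = 6924
invoice 9: 6924 + 960 = 7884
invoice 10: 7884 + 960 = 8844
invoice 11: 8844 + 960 = 9804
invoice 12: 9804 + 960 = 10764
invoice 13: 10764 + 960 = 11724
invoice 14: 11724 + 960 = 12684
invoice 15: 12684 + 960 = 13644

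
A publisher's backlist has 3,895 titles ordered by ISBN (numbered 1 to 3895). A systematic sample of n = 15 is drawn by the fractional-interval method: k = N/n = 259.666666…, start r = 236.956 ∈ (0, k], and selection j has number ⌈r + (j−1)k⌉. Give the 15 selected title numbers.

j=1: r + 0k = 236.956 → ⌈·⌉ = 237
j=2: r + 1k = 496.622666… → ⌈·⌉ = 497
j=3: r + 2k = 756.289333… → ⌈·⌉ = 757
j=4: r + 3k = 1015.956 → ⌈·⌉ = 1016
j=5: r + 4k = 1275.622666… → ⌈·⌉ = 1276
j=6: r + 5k = 1535.289333… → ⌈·⌉ = 1536
j=7: r + 6k = 1794.956 → ⌈·⌉ = 1795
j=8: r + 7k = 2054.622666… → ⌈·⌉ = 2055
j=9: r + 8k = 2314.289333… → ⌈·⌉ = 2315
j=10: r + 9k = 2573.956 → ⌈·⌉ = 2574
j=11: r + 10k = 2833.622666… → ⌈·⌉ = 2834
j=12: r + 11k = 3093.289333… → ⌈·⌉ = 3094
j=13: r + 12k = 3352.956 → ⌈·⌉ = 3353
j=14: r + 13k = 3612.622666… → ⌈·⌉ = 3613
j=15: r + 14k = 3872.289333… → ⌈·⌉ = 3873

237, 497, 757, 1016, 1276, 1536, 1795, 2055, 2315, 2574, 2834, 3094, 3353, 3613, 3873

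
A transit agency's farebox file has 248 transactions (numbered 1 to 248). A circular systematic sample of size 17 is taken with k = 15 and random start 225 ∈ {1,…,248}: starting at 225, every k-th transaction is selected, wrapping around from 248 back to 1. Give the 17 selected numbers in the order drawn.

225, 240, 7, 22, 37, 52, 67, 82, 97, 112, 127, 142, 157, 172, 187, 202, 217

Selection 1: 225
Selection 2: 225 + 15 = 240
Selection 3: 240 + 15 = 255 → 255 − 248 = 7
Selection 4: 7 + 15 = 22
Selection 5: 22 + 15 = 37
Selection 6: 37 + 15 = 52
Selection 7: 52 + 15 = 67
Selection 8: 67 + 15 = 82
Selection 9: 82 + 15 = 97
Selection 10: 97 + 15 = 112
Selection 11: 112 + 15 = 127
Selection 12: 127 + 15 = 142
Selection 13: 142 + 15 = 157
Selection 14: 157 + 15 = 172
Selection 15: 172 + 15 = 187
Selection 16: 187 + 15 = 202
Selection 17: 202 + 15 = 217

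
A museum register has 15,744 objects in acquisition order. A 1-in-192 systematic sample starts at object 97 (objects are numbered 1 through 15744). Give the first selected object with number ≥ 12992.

13153

k = 192
Steps past start: ⌈(12992 − 97)/192⌉ = ⌈12895/192⌉ = 68
Selected object: 97 + 68×192 = 13153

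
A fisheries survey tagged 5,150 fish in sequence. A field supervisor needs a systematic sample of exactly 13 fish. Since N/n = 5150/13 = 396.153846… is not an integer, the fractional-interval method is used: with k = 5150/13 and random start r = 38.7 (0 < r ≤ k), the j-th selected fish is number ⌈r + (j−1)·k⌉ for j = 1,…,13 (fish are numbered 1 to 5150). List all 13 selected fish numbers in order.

39, 435, 832, 1228, 1624, 2020, 2416, 2812, 3208, 3605, 4001, 4397, 4793

j=1: r + 0k = 38.7 → ⌈·⌉ = 39
j=2: r + 1k = 434.853846… → ⌈·⌉ = 435
j=3: r + 2k = 831.007692… → ⌈·⌉ = 832
j=4: r + 3k = 1227.161538… → ⌈·⌉ = 1228
j=5: r + 4k = 1623.315384… → ⌈·⌉ = 1624
j=6: r + 5k = 2019.469230… → ⌈·⌉ = 2020
j=7: r + 6k = 2415.623076… → ⌈·⌉ = 2416
j=8: r + 7k = 2811.776923… → ⌈·⌉ = 2812
j=9: r + 8k = 3207.930769… → ⌈·⌉ = 3208
j=10: r + 9k = 3604.084615… → ⌈·⌉ = 3605
j=11: r + 10k = 4000.238461… → ⌈·⌉ = 4001
j=12: r + 11k = 4396.392307… → ⌈·⌉ = 4397
j=13: r + 12k = 4792.546153… → ⌈·⌉ = 4793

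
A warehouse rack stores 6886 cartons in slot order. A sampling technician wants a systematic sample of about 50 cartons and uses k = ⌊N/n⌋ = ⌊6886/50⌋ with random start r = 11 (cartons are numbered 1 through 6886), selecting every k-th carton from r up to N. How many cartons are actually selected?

51

k = ⌊6886/50⌋ = 137
Achieved size = ⌊(6886 − 11)/137⌋ + 1 = ⌊6875/137⌋ + 1 = 50 + 1 = 51
(last selection: 11 + 50×137 = 6861 ≤ 6886; next would be 6998 > 6886)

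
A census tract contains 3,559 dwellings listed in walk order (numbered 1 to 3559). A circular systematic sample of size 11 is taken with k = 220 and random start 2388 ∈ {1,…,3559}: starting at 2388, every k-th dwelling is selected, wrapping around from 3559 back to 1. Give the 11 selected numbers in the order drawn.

2388, 2608, 2828, 3048, 3268, 3488, 149, 369, 589, 809, 1029

Selection 1: 2388
Selection 2: 2388 + 220 = 2608
Selection 3: 2608 + 220 = 2828
Selection 4: 2828 + 220 = 3048
Selection 5: 3048 + 220 = 3268
Selection 6: 3268 + 220 = 3488
Selection 7: 3488 + 220 = 3708 → 3708 − 3559 = 149
Selection 8: 149 + 220 = 369
Selection 9: 369 + 220 = 589
Selection 10: 589 + 220 = 809
Selection 11: 809 + 220 = 1029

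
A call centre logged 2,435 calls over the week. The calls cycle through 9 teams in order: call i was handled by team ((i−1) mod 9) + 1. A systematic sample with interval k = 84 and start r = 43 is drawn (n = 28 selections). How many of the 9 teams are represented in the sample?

3

Consecutive selections differ by k = 84, so their team numbers differ by 84 mod 9 = 3.
gcd(84, 9) = 3, so the sample visits 9/3 = 3 distinct residues mod 9.
Start 43 is team 7; the teams hit are 1, 4, 7.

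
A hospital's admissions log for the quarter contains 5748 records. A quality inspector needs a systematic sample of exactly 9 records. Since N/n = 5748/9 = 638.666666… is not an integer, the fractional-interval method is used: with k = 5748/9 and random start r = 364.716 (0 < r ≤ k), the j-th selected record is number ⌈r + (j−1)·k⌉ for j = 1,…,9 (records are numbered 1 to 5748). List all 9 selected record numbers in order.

365, 1004, 1643, 2281, 2920, 3559, 4197, 4836, 5475

j=1: r + 0k = 364.716 → ⌈·⌉ = 365
j=2: r + 1k = 1003.382666… → ⌈·⌉ = 1004
j=3: r + 2k = 1642.049333… → ⌈·⌉ = 1643
j=4: r + 3k = 2280.716 → ⌈·⌉ = 2281
j=5: r + 4k = 2919.382666… → ⌈·⌉ = 2920
j=6: r + 5k = 3558.049333… → ⌈·⌉ = 3559
j=7: r + 6k = 4196.716 → ⌈·⌉ = 4197
j=8: r + 7k = 4835.382666… → ⌈·⌉ = 4836
j=9: r + 8k = 5474.049333… → ⌈·⌉ = 5475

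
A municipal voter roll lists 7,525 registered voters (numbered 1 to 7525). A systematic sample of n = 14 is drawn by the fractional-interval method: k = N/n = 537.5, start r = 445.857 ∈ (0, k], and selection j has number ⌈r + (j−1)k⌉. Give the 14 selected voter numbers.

j=1: r + 0k = 445.857 → ⌈·⌉ = 446
j=2: r + 1k = 983.357 → ⌈·⌉ = 984
j=3: r + 2k = 1520.857 → ⌈·⌉ = 1521
j=4: r + 3k = 2058.357 → ⌈·⌉ = 2059
j=5: r + 4k = 2595.857 → ⌈·⌉ = 2596
j=6: r + 5k = 3133.357 → ⌈·⌉ = 3134
j=7: r + 6k = 3670.857 → ⌈·⌉ = 3671
j=8: r + 7k = 4208.357 → ⌈·⌉ = 4209
j=9: r + 8k = 4745.857 → ⌈·⌉ = 4746
j=10: r + 9k = 5283.357 → ⌈·⌉ = 5284
j=11: r + 10k = 5820.857 → ⌈·⌉ = 5821
j=12: r + 11k = 6358.357 → ⌈·⌉ = 6359
j=13: r + 12k = 6895.857 → ⌈·⌉ = 6896
j=14: r + 13k = 7433.357 → ⌈·⌉ = 7434

446, 984, 1521, 2059, 2596, 3134, 3671, 4209, 4746, 5284, 5821, 6359, 6896, 7434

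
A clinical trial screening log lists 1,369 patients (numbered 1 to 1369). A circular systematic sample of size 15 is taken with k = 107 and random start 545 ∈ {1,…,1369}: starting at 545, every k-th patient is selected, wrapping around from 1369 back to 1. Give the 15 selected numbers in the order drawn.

Selection 1: 545
Selection 2: 545 + 107 = 652
Selection 3: 652 + 107 = 759
Selection 4: 759 + 107 = 866
Selection 5: 866 + 107 = 973
Selection 6: 973 + 107 = 1080
Selection 7: 1080 + 107 = 1187
Selection 8: 1187 + 107 = 1294
Selection 9: 1294 + 107 = 1401 → 1401 − 1369 = 32
Selection 10: 32 + 107 = 139
Selection 11: 139 + 107 = 246
Selection 12: 246 + 107 = 353
Selection 13: 353 + 107 = 460
Selection 14: 460 + 107 = 567
Selection 15: 567 + 107 = 674

545, 652, 759, 866, 973, 1080, 1187, 1294, 32, 139, 246, 353, 460, 567, 674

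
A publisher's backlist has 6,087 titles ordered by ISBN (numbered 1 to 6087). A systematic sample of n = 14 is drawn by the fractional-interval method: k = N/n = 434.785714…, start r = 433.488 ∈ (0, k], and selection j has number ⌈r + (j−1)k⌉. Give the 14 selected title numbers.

j=1: r + 0k = 433.488 → ⌈·⌉ = 434
j=2: r + 1k = 868.273714… → ⌈·⌉ = 869
j=3: r + 2k = 1303.059428… → ⌈·⌉ = 1304
j=4: r + 3k = 1737.845142… → ⌈·⌉ = 1738
j=5: r + 4k = 2172.630857… → ⌈·⌉ = 2173
j=6: r + 5k = 2607.416571… → ⌈·⌉ = 2608
j=7: r + 6k = 3042.202285… → ⌈·⌉ = 3043
j=8: r + 7k = 3476.988 → ⌈·⌉ = 3477
j=9: r + 8k = 3911.773714… → ⌈·⌉ = 3912
j=10: r + 9k = 4346.559428… → ⌈·⌉ = 4347
j=11: r + 10k = 4781.345142… → ⌈·⌉ = 4782
j=12: r + 11k = 5216.130857… → ⌈·⌉ = 5217
j=13: r + 12k = 5650.916571… → ⌈·⌉ = 5651
j=14: r + 13k = 6085.702285… → ⌈·⌉ = 6086

434, 869, 1304, 1738, 2173, 2608, 3043, 3477, 3912, 4347, 4782, 5217, 5651, 6086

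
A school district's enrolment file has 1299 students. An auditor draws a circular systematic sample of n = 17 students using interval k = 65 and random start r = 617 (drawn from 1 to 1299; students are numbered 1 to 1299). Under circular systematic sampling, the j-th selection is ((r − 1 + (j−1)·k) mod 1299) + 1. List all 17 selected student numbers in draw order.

Selection 1: 617
Selection 2: 617 + 65 = 682
Selection 3: 682 + 65 = 747
Selection 4: 747 + 65 = 812
Selection 5: 812 + 65 = 877
Selection 6: 877 + 65 = 942
Selection 7: 942 + 65 = 1007
Selection 8: 1007 + 65 = 1072
Selection 9: 1072 + 65 = 1137
Selection 10: 1137 + 65 = 1202
Selection 11: 1202 + 65 = 1267
Selection 12: 1267 + 65 = 1332 → 1332 − 1299 = 33
Selection 13: 33 + 65 = 98
Selection 14: 98 + 65 = 163
Selection 15: 163 + 65 = 228
Selection 16: 228 + 65 = 293
Selection 17: 293 + 65 = 358

617, 682, 747, 812, 877, 942, 1007, 1072, 1137, 1202, 1267, 33, 98, 163, 228, 293, 358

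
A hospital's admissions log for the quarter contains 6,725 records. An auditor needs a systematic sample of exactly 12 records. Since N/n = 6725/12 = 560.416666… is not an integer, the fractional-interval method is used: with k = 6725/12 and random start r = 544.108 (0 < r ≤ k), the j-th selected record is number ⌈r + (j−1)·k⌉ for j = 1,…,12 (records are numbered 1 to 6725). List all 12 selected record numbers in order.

545, 1105, 1665, 2226, 2786, 3347, 3907, 4468, 5028, 5588, 6149, 6709

j=1: r + 0k = 544.108 → ⌈·⌉ = 545
j=2: r + 1k = 1104.524666… → ⌈·⌉ = 1105
j=3: r + 2k = 1664.941333… → ⌈·⌉ = 1665
j=4: r + 3k = 2225.358 → ⌈·⌉ = 2226
j=5: r + 4k = 2785.774666… → ⌈·⌉ = 2786
j=6: r + 5k = 3346.191333… → ⌈·⌉ = 3347
j=7: r + 6k = 3906.608 → ⌈·⌉ = 3907
j=8: r + 7k = 4467.024666… → ⌈·⌉ = 4468
j=9: r + 8k = 5027.441333… → ⌈·⌉ = 5028
j=10: r + 9k = 5587.858 → ⌈·⌉ = 5588
j=11: r + 10k = 6148.274666… → ⌈·⌉ = 6149
j=12: r + 11k = 6708.691333… → ⌈·⌉ = 6709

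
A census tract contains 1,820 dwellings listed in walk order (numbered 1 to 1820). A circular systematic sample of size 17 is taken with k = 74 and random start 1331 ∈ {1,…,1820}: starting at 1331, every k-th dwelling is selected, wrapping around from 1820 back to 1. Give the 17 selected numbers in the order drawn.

1331, 1405, 1479, 1553, 1627, 1701, 1775, 29, 103, 177, 251, 325, 399, 473, 547, 621, 695

Selection 1: 1331
Selection 2: 1331 + 74 = 1405
Selection 3: 1405 + 74 = 1479
Selection 4: 1479 + 74 = 1553
Selection 5: 1553 + 74 = 1627
Selection 6: 1627 + 74 = 1701
Selection 7: 1701 + 74 = 1775
Selection 8: 1775 + 74 = 1849 → 1849 − 1820 = 29
Selection 9: 29 + 74 = 103
Selection 10: 103 + 74 = 177
Selection 11: 177 + 74 = 251
Selection 12: 251 + 74 = 325
Selection 13: 325 + 74 = 399
Selection 14: 399 + 74 = 473
Selection 15: 473 + 74 = 547
Selection 16: 547 + 74 = 621
Selection 17: 621 + 74 = 695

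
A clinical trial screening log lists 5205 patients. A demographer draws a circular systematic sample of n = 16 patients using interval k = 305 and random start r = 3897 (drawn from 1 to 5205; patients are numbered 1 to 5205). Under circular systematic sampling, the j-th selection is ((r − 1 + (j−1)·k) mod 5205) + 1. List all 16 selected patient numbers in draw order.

3897, 4202, 4507, 4812, 5117, 217, 522, 827, 1132, 1437, 1742, 2047, 2352, 2657, 2962, 3267

Selection 1: 3897
Selection 2: 3897 + 305 = 4202
Selection 3: 4202 + 305 = 4507
Selection 4: 4507 + 305 = 4812
Selection 5: 4812 + 305 = 5117
Selection 6: 5117 + 305 = 5422 → 5422 − 5205 = 217
Selection 7: 217 + 305 = 522
Selection 8: 522 + 305 = 827
Selection 9: 827 + 305 = 1132
Selection 10: 1132 + 305 = 1437
Selection 11: 1437 + 305 = 1742
Selection 12: 1742 + 305 = 2047
Selection 13: 2047 + 305 = 2352
Selection 14: 2352 + 305 = 2657
Selection 15: 2657 + 305 = 2962
Selection 16: 2962 + 305 = 3267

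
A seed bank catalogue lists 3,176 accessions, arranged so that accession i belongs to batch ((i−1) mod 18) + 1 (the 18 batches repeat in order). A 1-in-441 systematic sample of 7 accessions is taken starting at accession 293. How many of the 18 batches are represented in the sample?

2

Consecutive selections differ by k = 441, so their batch numbers differ by 441 mod 18 = 9.
gcd(441, 18) = 9, so the sample visits 18/9 = 2 distinct residues mod 18.
Start 293 is batch 5; the batches hit are 5, 14.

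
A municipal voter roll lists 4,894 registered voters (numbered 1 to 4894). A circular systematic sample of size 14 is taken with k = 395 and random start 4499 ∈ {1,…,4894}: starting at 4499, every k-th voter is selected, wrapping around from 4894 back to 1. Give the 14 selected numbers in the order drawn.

4499, 4894, 395, 790, 1185, 1580, 1975, 2370, 2765, 3160, 3555, 3950, 4345, 4740

Selection 1: 4499
Selection 2: 4499 + 395 = 4894
Selection 3: 4894 + 395 = 5289 → 5289 − 4894 = 395
Selection 4: 395 + 395 = 790
Selection 5: 790 + 395 = 1185
Selection 6: 1185 + 395 = 1580
Selection 7: 1580 + 395 = 1975
Selection 8: 1975 + 395 = 2370
Selection 9: 2370 + 395 = 2765
Selection 10: 2765 + 395 = 3160
Selection 11: 3160 + 395 = 3555
Selection 12: 3555 + 395 = 3950
Selection 13: 3950 + 395 = 4345
Selection 14: 4345 + 395 = 4740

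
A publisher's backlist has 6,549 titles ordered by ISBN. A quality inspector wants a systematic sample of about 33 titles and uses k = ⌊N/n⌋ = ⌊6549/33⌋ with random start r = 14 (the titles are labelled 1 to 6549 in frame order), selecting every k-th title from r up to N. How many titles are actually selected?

k = ⌊6549/33⌋ = 198
Achieved size = ⌊(6549 − 14)/198⌋ + 1 = ⌊6535/198⌋ + 1 = 33 + 1 = 34
(last selection: 14 + 33×198 = 6548 ≤ 6549; next would be 6746 > 6549)

34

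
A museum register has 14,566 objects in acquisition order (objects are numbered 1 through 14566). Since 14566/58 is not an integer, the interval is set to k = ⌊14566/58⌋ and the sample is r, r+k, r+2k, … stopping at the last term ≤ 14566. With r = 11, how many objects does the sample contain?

58

k = ⌊14566/58⌋ = 251
Achieved size = ⌊(14566 − 11)/251⌋ + 1 = ⌊14555/251⌋ + 1 = 57 + 1 = 58
(last selection: 11 + 57×251 = 14318 ≤ 14566; next would be 14569 > 14566)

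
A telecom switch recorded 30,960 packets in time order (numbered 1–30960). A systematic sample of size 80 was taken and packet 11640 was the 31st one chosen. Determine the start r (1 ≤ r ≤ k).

k = 30960/80 = 387
r = 11640 − (31−1)×387 = 11640 − 11610 = 30

30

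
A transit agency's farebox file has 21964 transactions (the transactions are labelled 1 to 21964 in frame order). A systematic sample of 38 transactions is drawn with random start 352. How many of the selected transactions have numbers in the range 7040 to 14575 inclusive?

13

k = 21964/38 = 578
First selection ≥ 7040: 352 + ⌈(7040−352)/578⌉·578 = 352 + 12×578 = 7288
Last selection ≤ 14575: 352 + ⌊(14575−352)/578⌋·578 = 352 + 24×578 = 14224
Count = 24 − 12 + 1 = 13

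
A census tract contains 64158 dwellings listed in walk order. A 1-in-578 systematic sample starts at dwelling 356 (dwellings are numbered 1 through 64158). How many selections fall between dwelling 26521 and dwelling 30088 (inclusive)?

6

k = 578
First selection ≥ 26521: 356 + ⌈(26521−356)/578⌉·578 = 356 + 46×578 = 26944
Last selection ≤ 30088: 356 + ⌊(30088−356)/578⌋·578 = 356 + 51×578 = 29834
Count = 51 − 46 + 1 = 6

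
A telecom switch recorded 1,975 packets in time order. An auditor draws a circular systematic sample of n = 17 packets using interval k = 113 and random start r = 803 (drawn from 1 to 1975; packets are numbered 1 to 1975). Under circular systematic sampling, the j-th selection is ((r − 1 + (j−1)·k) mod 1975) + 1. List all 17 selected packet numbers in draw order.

Selection 1: 803
Selection 2: 803 + 113 = 916
Selection 3: 916 + 113 = 1029
Selection 4: 1029 + 113 = 1142
Selection 5: 1142 + 113 = 1255
Selection 6: 1255 + 113 = 1368
Selection 7: 1368 + 113 = 1481
Selection 8: 1481 + 113 = 1594
Selection 9: 1594 + 113 = 1707
Selection 10: 1707 + 113 = 1820
Selection 11: 1820 + 113 = 1933
Selection 12: 1933 + 113 = 2046 → 2046 − 1975 = 71
Selection 13: 71 + 113 = 184
Selection 14: 184 + 113 = 297
Selection 15: 297 + 113 = 410
Selection 16: 410 + 113 = 523
Selection 17: 523 + 113 = 636

803, 916, 1029, 1142, 1255, 1368, 1481, 1594, 1707, 1820, 1933, 71, 184, 297, 410, 523, 636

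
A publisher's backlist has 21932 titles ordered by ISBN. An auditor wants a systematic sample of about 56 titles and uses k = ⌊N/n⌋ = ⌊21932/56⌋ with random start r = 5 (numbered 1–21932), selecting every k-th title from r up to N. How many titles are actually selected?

57

k = ⌊21932/56⌋ = 391
Achieved size = ⌊(21932 − 5)/391⌋ + 1 = ⌊21927/391⌋ + 1 = 56 + 1 = 57
(last selection: 5 + 56×391 = 21901 ≤ 21932; next would be 22292 > 21932)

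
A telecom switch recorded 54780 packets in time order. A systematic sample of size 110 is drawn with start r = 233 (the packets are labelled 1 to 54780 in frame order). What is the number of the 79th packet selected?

39077

k = 54780/110 = 498
79th selection = r + (79−1)·k = 233 + 78×498 = 233 + 38844 = 39077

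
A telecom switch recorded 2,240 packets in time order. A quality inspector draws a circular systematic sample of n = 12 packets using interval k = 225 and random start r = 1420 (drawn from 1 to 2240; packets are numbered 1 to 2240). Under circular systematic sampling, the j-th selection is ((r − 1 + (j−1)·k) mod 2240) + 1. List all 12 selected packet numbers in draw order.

1420, 1645, 1870, 2095, 80, 305, 530, 755, 980, 1205, 1430, 1655

Selection 1: 1420
Selection 2: 1420 + 225 = 1645
Selection 3: 1645 + 225 = 1870
Selection 4: 1870 + 225 = 2095
Selection 5: 2095 + 225 = 2320 → 2320 − 2240 = 80
Selection 6: 80 + 225 = 305
Selection 7: 305 + 225 = 530
Selection 8: 530 + 225 = 755
Selection 9: 755 + 225 = 980
Selection 10: 980 + 225 = 1205
Selection 11: 1205 + 225 = 1430
Selection 12: 1430 + 225 = 1655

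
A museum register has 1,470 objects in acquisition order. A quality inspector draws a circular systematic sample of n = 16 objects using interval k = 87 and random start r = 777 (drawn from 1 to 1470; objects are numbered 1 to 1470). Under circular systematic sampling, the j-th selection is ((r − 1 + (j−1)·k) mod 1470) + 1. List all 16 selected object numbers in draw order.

777, 864, 951, 1038, 1125, 1212, 1299, 1386, 3, 90, 177, 264, 351, 438, 525, 612

Selection 1: 777
Selection 2: 777 + 87 = 864
Selection 3: 864 + 87 = 951
Selection 4: 951 + 87 = 1038
Selection 5: 1038 + 87 = 1125
Selection 6: 1125 + 87 = 1212
Selection 7: 1212 + 87 = 1299
Selection 8: 1299 + 87 = 1386
Selection 9: 1386 + 87 = 1473 → 1473 − 1470 = 3
Selection 10: 3 + 87 = 90
Selection 11: 90 + 87 = 177
Selection 12: 177 + 87 = 264
Selection 13: 264 + 87 = 351
Selection 14: 351 + 87 = 438
Selection 15: 438 + 87 = 525
Selection 16: 525 + 87 = 612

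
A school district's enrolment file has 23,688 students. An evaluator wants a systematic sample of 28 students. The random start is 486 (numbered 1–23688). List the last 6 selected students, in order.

k = N/n = 23688/28 = 846
23rd selection = 486 + 22×846 = 19098
24th: 19098 + 846 = 19944
25th: 19944 + 846 = 20790
26th: 20790 + 846 = 21636
27th: 21636 + 846 = 22482
28th: 22482 + 846 = 23328

19098, 19944, 20790, 21636, 22482, 23328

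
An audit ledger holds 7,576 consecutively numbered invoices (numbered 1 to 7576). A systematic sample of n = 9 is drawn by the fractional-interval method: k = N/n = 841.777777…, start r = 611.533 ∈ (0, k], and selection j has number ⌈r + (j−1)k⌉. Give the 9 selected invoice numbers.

612, 1454, 2296, 3137, 3979, 4821, 5663, 6504, 7346

j=1: r + 0k = 611.533 → ⌈·⌉ = 612
j=2: r + 1k = 1453.310777… → ⌈·⌉ = 1454
j=3: r + 2k = 2295.088555… → ⌈·⌉ = 2296
j=4: r + 3k = 3136.866333… → ⌈·⌉ = 3137
j=5: r + 4k = 3978.644111… → ⌈·⌉ = 3979
j=6: r + 5k = 4820.421888… → ⌈·⌉ = 4821
j=7: r + 6k = 5662.199666… → ⌈·⌉ = 5663
j=8: r + 7k = 6503.977444… → ⌈·⌉ = 6504
j=9: r + 8k = 7345.755222… → ⌈·⌉ = 7346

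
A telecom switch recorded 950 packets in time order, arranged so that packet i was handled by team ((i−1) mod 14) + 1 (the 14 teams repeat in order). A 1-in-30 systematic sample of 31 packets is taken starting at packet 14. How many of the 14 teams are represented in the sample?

7

Consecutive selections differ by k = 30, so their team numbers differ by 30 mod 14 = 2.
gcd(30, 14) = 2, so the sample visits 14/2 = 7 distinct residues mod 14.
Start 14 is team 14; the teams hit are 2, 4, 6, 8, 10, 12, 14.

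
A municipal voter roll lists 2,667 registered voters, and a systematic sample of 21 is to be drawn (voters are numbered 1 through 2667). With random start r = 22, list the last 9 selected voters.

k = N/n = 2667/21 = 127
13th selection = 22 + 12×127 = 1546
14th: 1546 + 127 = 1673
15th: 1673 + 127 = 1800
16th: 1800 + 127 = 1927
17th: 1927 + 127 = 2054
18th: 2054 + 127 = 2181
19th: 2181 + 127 = 2308
20th: 2308 + 127 = 2435
21st: 2435 + 127 = 2562

1546, 1673, 1800, 1927, 2054, 2181, 2308, 2435, 2562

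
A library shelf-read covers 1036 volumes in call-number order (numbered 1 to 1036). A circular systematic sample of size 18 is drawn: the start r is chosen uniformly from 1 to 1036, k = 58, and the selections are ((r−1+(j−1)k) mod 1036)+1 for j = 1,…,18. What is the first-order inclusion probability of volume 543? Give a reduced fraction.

For each position j, as r ranges over 1…1036 the j-th selection hits every volume exactly once, so volume 543 is selected for exactly 18 of the 1036 starts.
Inclusion probability = 18/1036 = 9/518.

9/518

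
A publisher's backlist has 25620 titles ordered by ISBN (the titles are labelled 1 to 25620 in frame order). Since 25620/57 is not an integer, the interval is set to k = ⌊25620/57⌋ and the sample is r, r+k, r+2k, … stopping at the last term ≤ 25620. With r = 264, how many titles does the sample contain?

57

k = ⌊25620/57⌋ = 449
Achieved size = ⌊(25620 − 264)/449⌋ + 1 = ⌊25356/449⌋ + 1 = 56 + 1 = 57
(last selection: 264 + 56×449 = 25408 ≤ 25620; next would be 25857 > 25620)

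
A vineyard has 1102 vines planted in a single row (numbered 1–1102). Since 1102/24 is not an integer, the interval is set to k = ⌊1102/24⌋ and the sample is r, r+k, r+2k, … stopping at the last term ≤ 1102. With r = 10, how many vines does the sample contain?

25

k = ⌊1102/24⌋ = 45
Achieved size = ⌊(1102 − 10)/45⌋ + 1 = ⌊1092/45⌋ + 1 = 24 + 1 = 25
(last selection: 10 + 24×45 = 1090 ≤ 1102; next would be 1135 > 1102)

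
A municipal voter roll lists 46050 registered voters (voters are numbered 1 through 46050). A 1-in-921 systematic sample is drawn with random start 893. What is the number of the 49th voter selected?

k = 921
49th selection = r + (49−1)·k = 893 + 48×921 = 893 + 44208 = 45101

45101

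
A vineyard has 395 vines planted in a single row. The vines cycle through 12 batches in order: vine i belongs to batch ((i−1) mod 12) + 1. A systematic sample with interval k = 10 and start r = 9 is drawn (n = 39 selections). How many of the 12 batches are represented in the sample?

Consecutive selections differ by k = 10, so their batch numbers differ by 10 mod 12 = 10.
gcd(10, 12) = 2, so the sample visits 12/2 = 6 distinct residues mod 12.
Start 9 is batch 9; the batches hit are 1, 3, 5, 7, 9, 11.

6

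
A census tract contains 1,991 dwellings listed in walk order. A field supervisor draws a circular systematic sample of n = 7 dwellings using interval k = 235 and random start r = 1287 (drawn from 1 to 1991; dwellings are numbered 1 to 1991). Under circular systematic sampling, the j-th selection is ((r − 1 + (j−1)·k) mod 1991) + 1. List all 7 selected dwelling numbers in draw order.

Selection 1: 1287
Selection 2: 1287 + 235 = 1522
Selection 3: 1522 + 235 = 1757
Selection 4: 1757 + 235 = 1992 → 1992 − 1991 = 1
Selection 5: 1 + 235 = 236
Selection 6: 236 + 235 = 471
Selection 7: 471 + 235 = 706

1287, 1522, 1757, 1, 236, 471, 706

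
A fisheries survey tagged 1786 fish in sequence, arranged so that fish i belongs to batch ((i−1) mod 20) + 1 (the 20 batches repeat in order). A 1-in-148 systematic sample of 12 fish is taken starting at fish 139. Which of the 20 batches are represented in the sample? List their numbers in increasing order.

3, 7, 11, 15, 19

Consecutive selections differ by k = 148, so their batch numbers differ by 148 mod 20 = 8.
gcd(148, 20) = 4, so the sample visits 20/4 = 5 distinct residues mod 20.
Start 139 is batch 19; the batches hit are 3, 7, 11, 15, 19.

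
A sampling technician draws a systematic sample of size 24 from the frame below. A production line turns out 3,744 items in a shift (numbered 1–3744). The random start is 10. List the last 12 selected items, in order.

k = N/n = 3744/24 = 156
13th selection = 10 + 12×156 = 1882
14th: 1882 + 156 = 2038
15th: 2038 + 156 = 2194
16th: 2194 + 156 = 2350
17th: 2350 + 156 = 2506
18th: 2506 + 156 = 2662
19th: 2662 + 156 = 2818
20th: 2818 + 156 = 2974
21st: 2974 + 156 = 3130
22nd: 3130 + 156 = 3286
23rd: 3286 + 156 = 3442
24th: 3442 + 156 = 3598

1882, 2038, 2194, 2350, 2506, 2662, 2818, 2974, 3130, 3286, 3442, 3598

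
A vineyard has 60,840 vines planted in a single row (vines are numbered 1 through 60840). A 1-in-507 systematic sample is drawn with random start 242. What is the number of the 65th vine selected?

k = 507
65th selection = r + (65−1)·k = 242 + 64×507 = 242 + 32448 = 32690

32690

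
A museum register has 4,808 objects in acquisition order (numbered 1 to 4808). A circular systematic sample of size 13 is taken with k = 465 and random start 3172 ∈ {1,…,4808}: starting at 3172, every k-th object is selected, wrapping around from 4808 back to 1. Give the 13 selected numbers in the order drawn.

3172, 3637, 4102, 4567, 224, 689, 1154, 1619, 2084, 2549, 3014, 3479, 3944

Selection 1: 3172
Selection 2: 3172 + 465 = 3637
Selection 3: 3637 + 465 = 4102
Selection 4: 4102 + 465 = 4567
Selection 5: 4567 + 465 = 5032 → 5032 − 4808 = 224
Selection 6: 224 + 465 = 689
Selection 7: 689 + 465 = 1154
Selection 8: 1154 + 465 = 1619
Selection 9: 1619 + 465 = 2084
Selection 10: 2084 + 465 = 2549
Selection 11: 2549 + 465 = 3014
Selection 12: 3014 + 465 = 3479
Selection 13: 3479 + 465 = 3944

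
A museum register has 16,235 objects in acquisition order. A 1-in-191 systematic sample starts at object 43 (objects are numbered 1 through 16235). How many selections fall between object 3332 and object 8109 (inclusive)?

25

k = 191
First selection ≥ 3332: 43 + ⌈(3332−43)/191⌉·191 = 43 + 18×191 = 3481
Last selection ≤ 8109: 43 + ⌊(8109−43)/191⌋·191 = 43 + 42×191 = 8065
Count = 42 − 18 + 1 = 25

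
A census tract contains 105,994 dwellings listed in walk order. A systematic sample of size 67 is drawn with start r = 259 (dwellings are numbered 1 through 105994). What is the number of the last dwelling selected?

k = 105994/67 = 1582
67th selection = r + (67−1)·k = 259 + 66×1582 = 259 + 104412 = 104671

104671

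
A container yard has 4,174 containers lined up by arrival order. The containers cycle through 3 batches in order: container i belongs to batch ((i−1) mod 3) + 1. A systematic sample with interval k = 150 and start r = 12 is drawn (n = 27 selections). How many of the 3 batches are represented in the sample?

1

Consecutive selections differ by k = 150, so their batch numbers differ by 150 mod 3 = 0.
gcd(150, 3) = 3, so the sample visits 3/3 = 1 distinct residues mod 3.
Start 12 is batch 3; the batches hit are 3.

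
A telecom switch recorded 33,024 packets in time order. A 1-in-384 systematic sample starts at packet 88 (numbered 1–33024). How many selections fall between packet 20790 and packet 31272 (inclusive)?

28

k = 384
First selection ≥ 20790: 88 + ⌈(20790−88)/384⌉·384 = 88 + 54×384 = 20824
Last selection ≤ 31272: 88 + ⌊(31272−88)/384⌋·384 = 88 + 81×384 = 31192
Count = 81 − 54 + 1 = 28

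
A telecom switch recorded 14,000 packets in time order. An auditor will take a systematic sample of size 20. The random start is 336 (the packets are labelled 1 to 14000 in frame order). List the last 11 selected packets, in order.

6636, 7336, 8036, 8736, 9436, 10136, 10836, 11536, 12236, 12936, 13636

k = N/n = 14000/20 = 700
10th selection = 336 + 9×700 = 6636
11th: 6636 + 700 = 7336
12th: 7336 + 700 = 8036
13th: 8036 + 700 = 8736
14th: 8736 + 700 = 9436
15th: 9436 + 700 = 10136
16th: 10136 + 700 = 10836
17th: 10836 + 700 = 11536
18th: 11536 + 700 = 12236
19th: 12236 + 700 = 12936
20th: 12936 + 700 = 13636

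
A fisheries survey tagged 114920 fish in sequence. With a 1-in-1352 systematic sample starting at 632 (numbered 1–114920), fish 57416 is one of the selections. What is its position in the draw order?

k = 1352
position = (57416 − 632)/1352 + 1 = 56784/1352 + 1 = 42 + 1 = 43

43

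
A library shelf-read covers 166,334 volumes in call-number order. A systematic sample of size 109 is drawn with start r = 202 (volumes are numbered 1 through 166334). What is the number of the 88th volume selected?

132964

k = 166334/109 = 1526
88th selection = r + (88−1)·k = 202 + 87×1526 = 202 + 132762 = 132964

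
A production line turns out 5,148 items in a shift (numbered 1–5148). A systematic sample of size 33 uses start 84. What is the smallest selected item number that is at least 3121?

3204

k = 5148/33 = 156
Steps past start: ⌈(3121 − 84)/156⌉ = ⌈3037/156⌉ = 20
Selected item: 84 + 20×156 = 3204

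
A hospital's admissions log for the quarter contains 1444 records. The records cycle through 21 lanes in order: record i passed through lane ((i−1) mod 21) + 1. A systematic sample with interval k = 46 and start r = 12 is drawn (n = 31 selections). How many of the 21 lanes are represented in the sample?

21

Consecutive selections differ by k = 46, so their lane numbers differ by 46 mod 21 = 4.
gcd(46, 21) = 1, so the sample visits 21/1 = 21 distinct residues mod 21.
Start 12 is lane 12; the lanes hit are 1, 2, 3, 4, 5, 6, 7, 8, 9, 10, 11, 12, 13, 14, 15, 16, 17, 18, 19, 20, 21.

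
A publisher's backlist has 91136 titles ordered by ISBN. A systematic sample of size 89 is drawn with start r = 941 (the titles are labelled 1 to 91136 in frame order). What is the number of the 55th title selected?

56237

k = 91136/89 = 1024
55th selection = r + (55−1)·k = 941 + 54×1024 = 941 + 55296 = 56237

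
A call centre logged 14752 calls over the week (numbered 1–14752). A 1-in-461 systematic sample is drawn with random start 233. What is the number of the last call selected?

14524

k = 461
32nd selection = r + (32−1)·k = 233 + 31×461 = 233 + 14291 = 14524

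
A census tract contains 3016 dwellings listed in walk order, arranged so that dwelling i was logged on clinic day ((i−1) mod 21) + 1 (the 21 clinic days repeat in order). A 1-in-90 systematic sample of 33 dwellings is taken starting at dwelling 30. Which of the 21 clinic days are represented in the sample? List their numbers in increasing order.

3, 6, 9, 12, 15, 18, 21

Consecutive selections differ by k = 90, so their clinic day numbers differ by 90 mod 21 = 6.
gcd(90, 21) = 3, so the sample visits 21/3 = 7 distinct residues mod 21.
Start 30 is clinic day 9; the clinic days hit are 3, 6, 9, 12, 15, 18, 21.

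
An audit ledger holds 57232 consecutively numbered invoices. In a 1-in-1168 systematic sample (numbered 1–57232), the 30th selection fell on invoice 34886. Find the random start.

1014

k = 1168
r = 34886 − (30−1)×1168 = 34886 − 33872 = 1014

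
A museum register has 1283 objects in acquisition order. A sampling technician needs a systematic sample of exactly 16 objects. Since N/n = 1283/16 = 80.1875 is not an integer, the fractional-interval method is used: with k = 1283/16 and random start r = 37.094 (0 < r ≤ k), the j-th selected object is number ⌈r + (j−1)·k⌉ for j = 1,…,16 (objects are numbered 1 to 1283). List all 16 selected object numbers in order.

j=1: r + 0k = 37.094 → ⌈·⌉ = 38
j=2: r + 1k = 117.2815 → ⌈·⌉ = 118
j=3: r + 2k = 197.469 → ⌈·⌉ = 198
j=4: r + 3k = 277.6565 → ⌈·⌉ = 278
j=5: r + 4k = 357.844 → ⌈·⌉ = 358
j=6: r + 5k = 438.0315 → ⌈·⌉ = 439
j=7: r + 6k = 518.219 → ⌈·⌉ = 519
j=8: r + 7k = 598.4065 → ⌈·⌉ = 599
j=9: r + 8k = 678.594 → ⌈·⌉ = 679
j=10: r + 9k = 758.7815 → ⌈·⌉ = 759
j=11: r + 10k = 838.969 → ⌈·⌉ = 839
j=12: r + 11k = 919.1565 → ⌈·⌉ = 920
j=13: r + 12k = 999.344 → ⌈·⌉ = 1000
j=14: r + 13k = 1079.5315 → ⌈·⌉ = 1080
j=15: r + 14k = 1159.719 → ⌈·⌉ = 1160
j=16: r + 15k = 1239.9065 → ⌈·⌉ = 1240

38, 118, 198, 278, 358, 439, 519, 599, 679, 759, 839, 920, 1000, 1080, 1160, 1240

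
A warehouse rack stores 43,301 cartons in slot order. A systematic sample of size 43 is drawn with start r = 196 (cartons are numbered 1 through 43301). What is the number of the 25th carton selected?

k = 43301/43 = 1007
25th selection = r + (25−1)·k = 196 + 24×1007 = 196 + 24168 = 24364

24364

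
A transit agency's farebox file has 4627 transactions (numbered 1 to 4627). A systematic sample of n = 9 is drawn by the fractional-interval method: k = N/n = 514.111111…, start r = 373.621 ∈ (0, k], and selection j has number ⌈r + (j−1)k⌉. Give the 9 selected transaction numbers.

j=1: r + 0k = 373.621 → ⌈·⌉ = 374
j=2: r + 1k = 887.732111… → ⌈·⌉ = 888
j=3: r + 2k = 1401.843222… → ⌈·⌉ = 1402
j=4: r + 3k = 1915.954333… → ⌈·⌉ = 1916
j=5: r + 4k = 2430.065444… → ⌈·⌉ = 2431
j=6: r + 5k = 2944.176555… → ⌈·⌉ = 2945
j=7: r + 6k = 3458.287666… → ⌈·⌉ = 3459
j=8: r + 7k = 3972.398777… → ⌈·⌉ = 3973
j=9: r + 8k = 4486.509888… → ⌈·⌉ = 4487

374, 888, 1402, 1916, 2431, 2945, 3459, 3973, 4487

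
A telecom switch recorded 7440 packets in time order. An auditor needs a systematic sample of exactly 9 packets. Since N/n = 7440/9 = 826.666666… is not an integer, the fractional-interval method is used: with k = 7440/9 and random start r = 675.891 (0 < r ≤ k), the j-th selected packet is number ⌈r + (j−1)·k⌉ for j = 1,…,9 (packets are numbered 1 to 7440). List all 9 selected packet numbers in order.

676, 1503, 2330, 3156, 3983, 4810, 5636, 6463, 7290

j=1: r + 0k = 675.891 → ⌈·⌉ = 676
j=2: r + 1k = 1502.557666… → ⌈·⌉ = 1503
j=3: r + 2k = 2329.224333… → ⌈·⌉ = 2330
j=4: r + 3k = 3155.891 → ⌈·⌉ = 3156
j=5: r + 4k = 3982.557666… → ⌈·⌉ = 3983
j=6: r + 5k = 4809.224333… → ⌈·⌉ = 4810
j=7: r + 6k = 5635.891 → ⌈·⌉ = 5636
j=8: r + 7k = 6462.557666… → ⌈·⌉ = 6463
j=9: r + 8k = 7289.224333… → ⌈·⌉ = 7290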